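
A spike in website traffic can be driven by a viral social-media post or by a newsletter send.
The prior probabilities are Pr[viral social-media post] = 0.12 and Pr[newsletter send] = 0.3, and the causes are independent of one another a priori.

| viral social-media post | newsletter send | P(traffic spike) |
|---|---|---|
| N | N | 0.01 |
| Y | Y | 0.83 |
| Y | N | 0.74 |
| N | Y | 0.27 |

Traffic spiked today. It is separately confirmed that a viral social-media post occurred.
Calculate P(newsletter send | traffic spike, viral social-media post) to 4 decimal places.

P(newsletter send | traffic spike, viral social-media post) ≈ 0.3246

By total probability over both values of newsletter send:
  P(traffic spike | viral social-media post) = 0.74×0.7 + 0.83×0.3
        = 0.518000 + 0.249000 = 0.767000
Keeping only the newsletter send-present terms gives 0.249000, so
  P(newsletter send | traffic spike, viral social-media post) = 0.249000 / 0.767000 ≈ 0.3246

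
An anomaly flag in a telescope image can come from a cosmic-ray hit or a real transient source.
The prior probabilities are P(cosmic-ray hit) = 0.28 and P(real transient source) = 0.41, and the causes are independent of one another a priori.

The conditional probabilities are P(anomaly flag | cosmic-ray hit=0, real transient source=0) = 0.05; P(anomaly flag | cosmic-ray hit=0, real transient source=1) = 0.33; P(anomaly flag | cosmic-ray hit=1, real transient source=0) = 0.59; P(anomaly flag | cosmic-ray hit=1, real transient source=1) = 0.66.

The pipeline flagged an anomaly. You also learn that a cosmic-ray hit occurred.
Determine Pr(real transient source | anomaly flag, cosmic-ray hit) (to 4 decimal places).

Sum P(anomaly flag|·) weighted by the priors over both values of real transient source:
  P(anomaly flag | cosmic-ray hit) = 0.59·0.59 + 0.66·0.41
        = 0.348100 + 0.270600 = 0.618700
The terms with real transient source present sum to 0.270600, so
  P(real transient source | anomaly flag, cosmic-ray hit) = 0.270600 / 0.618700 ≈ 0.4374

Pr(real transient source | anomaly flag, cosmic-ray hit) ≈ 0.4374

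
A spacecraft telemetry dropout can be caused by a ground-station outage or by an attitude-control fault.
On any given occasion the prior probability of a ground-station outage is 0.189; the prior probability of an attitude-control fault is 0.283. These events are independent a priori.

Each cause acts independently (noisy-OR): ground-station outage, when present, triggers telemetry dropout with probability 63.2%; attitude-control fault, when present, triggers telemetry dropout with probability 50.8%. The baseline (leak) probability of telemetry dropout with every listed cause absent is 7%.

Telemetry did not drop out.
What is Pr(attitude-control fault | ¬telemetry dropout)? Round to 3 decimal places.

Pr(attitude-control fault | ¬telemetry dropout) ≈ 0.163

Under noisy-OR, P(telemetry dropout | causes) = 1 − (1−0.07)·∏(1−qᵢ) over the active causes.
Sum P(¬telemetry dropout|·) weighted by the priors over the 4 (ground-station outage, attitude-control fault) configurations:
  P(¬telemetry dropout) = 0.93×0.811×0.717 + 0.45756×0.811×0.283 + 0.34224×0.189×0.717 + 0.168382×0.189×0.283
        = 0.540783 + 0.105016 + 0.046378 + 0.009006 = 0.701183
Keeping only the attitude-control fault-present terms gives 0.114022, so
  P(attitude-control fault | ¬telemetry dropout) = 0.114022 / 0.701183 ≈ 0.163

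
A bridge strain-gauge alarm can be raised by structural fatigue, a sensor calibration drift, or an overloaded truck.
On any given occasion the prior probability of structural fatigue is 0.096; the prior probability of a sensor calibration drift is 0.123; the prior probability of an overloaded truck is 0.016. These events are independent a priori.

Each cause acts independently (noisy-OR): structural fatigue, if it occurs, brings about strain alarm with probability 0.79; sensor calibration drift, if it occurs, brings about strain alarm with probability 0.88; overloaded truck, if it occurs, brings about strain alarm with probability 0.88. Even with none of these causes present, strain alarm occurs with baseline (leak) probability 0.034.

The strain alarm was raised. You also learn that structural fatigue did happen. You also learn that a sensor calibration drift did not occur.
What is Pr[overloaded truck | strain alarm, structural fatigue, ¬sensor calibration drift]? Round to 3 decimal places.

Under noisy-OR, P(strain alarm | causes) = 1 − (1−0.034)·∏(1−qᵢ) over the active causes.
P(strain alarm | structural fatigue, ¬sensor calibration drift) = 0.79714·0.984 + 0.975657·0.016 = 0.784386 + 0.015611 = 0.799997
Of this, 0.015611 comes from 0.975657·0.016 (the overloaded truck=true cases).
P(overloaded truck | strain alarm, structural fatigue, ¬sensor calibration drift) = 0.015611 / 0.799997 ≈ 0.020

Pr[overloaded truck | strain alarm, structural fatigue, ¬sensor calibration drift] ≈ 0.020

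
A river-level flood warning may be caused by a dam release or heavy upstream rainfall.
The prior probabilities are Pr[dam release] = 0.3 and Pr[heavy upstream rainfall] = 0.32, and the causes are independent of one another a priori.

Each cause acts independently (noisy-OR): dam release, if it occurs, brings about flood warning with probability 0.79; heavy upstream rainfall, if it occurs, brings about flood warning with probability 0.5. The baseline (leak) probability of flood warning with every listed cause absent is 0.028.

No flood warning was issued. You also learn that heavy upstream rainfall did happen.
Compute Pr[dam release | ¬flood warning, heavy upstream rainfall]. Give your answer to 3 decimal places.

Pr[dam release | ¬flood warning, heavy upstream rainfall] ≈ 0.083

Under noisy-OR, P(flood warning | causes) = 1 − (1−0.028)·∏(1−qᵢ) over the active causes.
P(¬flood warning | heavy upstream rainfall) = 0.486*0.7 + 0.10206*0.3 = 0.340200 + 0.030618 = 0.370818
Of this, 0.030618 comes from 0.10206*0.3 (the dam release=true cases).
Hence the posterior is 0.030618/0.370818 ≈ 0.083.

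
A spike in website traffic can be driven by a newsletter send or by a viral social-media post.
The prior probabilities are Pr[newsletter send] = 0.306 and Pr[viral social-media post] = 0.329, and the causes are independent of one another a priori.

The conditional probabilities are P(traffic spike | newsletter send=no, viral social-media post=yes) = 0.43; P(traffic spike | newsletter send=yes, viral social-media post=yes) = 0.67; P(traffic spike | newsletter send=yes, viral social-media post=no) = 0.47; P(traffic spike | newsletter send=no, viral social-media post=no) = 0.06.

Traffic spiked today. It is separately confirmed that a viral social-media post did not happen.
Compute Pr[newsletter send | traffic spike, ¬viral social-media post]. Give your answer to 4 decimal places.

Pr[newsletter send | traffic spike, ¬viral social-media post] ≈ 0.7755

Sum P(traffic spike|·) weighted by the priors over both values of newsletter send:
  P(traffic spike | ¬viral social-media post) = 0.06*0.694 + 0.47*0.306
        = 0.041640 + 0.143820 = 0.185460
Keeping only the newsletter send-present terms gives 0.143820, so
  P(newsletter send | traffic spike, ¬viral social-media post) = 0.143820 / 0.185460 ≈ 0.7755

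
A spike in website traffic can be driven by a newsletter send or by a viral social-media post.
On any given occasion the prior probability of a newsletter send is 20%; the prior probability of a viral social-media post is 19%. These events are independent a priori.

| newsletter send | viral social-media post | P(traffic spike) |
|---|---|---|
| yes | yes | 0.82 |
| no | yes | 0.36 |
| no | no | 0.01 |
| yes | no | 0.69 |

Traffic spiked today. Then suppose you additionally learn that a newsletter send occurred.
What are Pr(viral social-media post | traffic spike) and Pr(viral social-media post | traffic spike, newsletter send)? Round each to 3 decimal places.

P(traffic spike) = 0.01*0.8*0.81 + 0.36*0.8*0.19 + 0.69*0.2*0.81 + 0.82*0.2*0.19 = 0.006480 + 0.054720 + 0.111780 + 0.031160 = 0.204140
Restricting to configurations with viral social-media post present: 0.054720 + 0.031160 = 0.085880.
Hence the posterior is 0.085880/0.204140 ≈ 0.421.

With the extra evidence:
Numerator (weight on configurations with viral social-media post): 0.82*0.19 = 0.155800
Normalizer over all consistent configurations: 0.69*0.81 + 0.82*0.19 = 0.714700
Posterior = 0.155800 / 0.714700 ≈ 0.218
The drop from 0.421 to 0.218 is the explaining-away (discounting) effect.

Pr(viral social-media post | traffic spike) ≈ 0.421; Pr(viral social-media post | traffic spike, newsletter send) ≈ 0.218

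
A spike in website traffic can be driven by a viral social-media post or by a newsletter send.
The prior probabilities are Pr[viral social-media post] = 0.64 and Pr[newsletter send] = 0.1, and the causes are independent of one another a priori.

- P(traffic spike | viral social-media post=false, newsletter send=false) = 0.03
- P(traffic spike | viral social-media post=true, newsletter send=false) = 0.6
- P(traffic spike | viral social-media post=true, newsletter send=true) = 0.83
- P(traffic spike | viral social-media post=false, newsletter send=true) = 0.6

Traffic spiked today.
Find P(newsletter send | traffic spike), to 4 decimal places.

P(newsletter send | traffic spike) ≈ 0.1738

P(traffic spike) = 0.03·0.36·0.9 + 0.6·0.36·0.1 + 0.6·0.64·0.9 + 0.83·0.64·0.1 = 0.009720 + 0.021600 + 0.345600 + 0.053120 = 0.430040
The newsletter send-present share is 0.021600 + 0.053120 = 0.074720.
P(newsletter send | traffic spike) = 0.074720 / 0.430040 ≈ 0.1738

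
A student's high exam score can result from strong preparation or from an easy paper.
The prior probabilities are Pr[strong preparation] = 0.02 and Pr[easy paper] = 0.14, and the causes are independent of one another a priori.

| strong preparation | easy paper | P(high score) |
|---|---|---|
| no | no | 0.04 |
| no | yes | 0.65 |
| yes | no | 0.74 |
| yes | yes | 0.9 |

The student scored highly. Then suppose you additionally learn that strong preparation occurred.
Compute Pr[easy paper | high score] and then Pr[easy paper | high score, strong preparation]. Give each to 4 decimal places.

Numerator (weight on configurations with easy paper): 0.089180 + 0.002520 = 0.091700
Denominator P(high score): 0.04*0.98*0.86 + 0.65*0.98*0.14 + 0.74*0.02*0.86 + 0.9*0.02*0.14 = 0.138140
Posterior = 0.091700 / 0.138140 ≈ 0.6638

Now also conditioning on strong preparation=true:
Weight on easy paper=true, given the evidence: 0.9·0.14 = 0.126000
Normalizer over all consistent configurations: 0.74·0.86 + 0.9·0.14 = 0.762400
P(easy paper | high score, strong preparation) = 0.126000/0.762400 ≈ 0.1653

Pr[easy paper | high score] ≈ 0.6638; Pr[easy paper | high score, strong preparation] ≈ 0.1653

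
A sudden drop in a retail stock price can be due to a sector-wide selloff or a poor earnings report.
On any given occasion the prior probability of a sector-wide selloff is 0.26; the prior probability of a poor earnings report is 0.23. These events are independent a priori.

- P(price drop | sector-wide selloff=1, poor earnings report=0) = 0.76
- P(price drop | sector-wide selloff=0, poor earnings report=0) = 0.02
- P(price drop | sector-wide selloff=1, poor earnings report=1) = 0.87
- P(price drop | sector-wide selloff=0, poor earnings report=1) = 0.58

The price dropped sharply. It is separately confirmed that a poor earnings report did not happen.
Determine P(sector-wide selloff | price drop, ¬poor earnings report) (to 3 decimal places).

Numerator (weight on configurations with sector-wide selloff): 0.76*0.26 = 0.197600
Normalizer over all consistent configurations: 0.02*0.74 + 0.76*0.26 = 0.212400
Posterior = 0.197600 / 0.212400 ≈ 0.930

P(sector-wide selloff | price drop, ¬poor earnings report) ≈ 0.930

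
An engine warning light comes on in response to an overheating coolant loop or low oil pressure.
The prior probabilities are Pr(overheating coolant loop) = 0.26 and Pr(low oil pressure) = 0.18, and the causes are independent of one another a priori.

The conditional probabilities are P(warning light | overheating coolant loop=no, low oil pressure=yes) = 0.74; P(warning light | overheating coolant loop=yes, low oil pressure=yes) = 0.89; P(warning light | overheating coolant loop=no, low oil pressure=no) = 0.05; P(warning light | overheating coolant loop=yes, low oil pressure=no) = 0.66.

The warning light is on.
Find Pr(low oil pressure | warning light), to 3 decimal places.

Numerator (weight on configurations with low oil pressure): 0.098568 + 0.041652 = 0.140220
The normalizing constant is 0.05·0.74·0.82 + 0.74·0.74·0.18 + 0.66·0.26·0.82 + 0.89·0.26·0.18 = 0.311272
Posterior = 0.140220 / 0.311272 ≈ 0.450

Pr(low oil pressure | warning light) ≈ 0.450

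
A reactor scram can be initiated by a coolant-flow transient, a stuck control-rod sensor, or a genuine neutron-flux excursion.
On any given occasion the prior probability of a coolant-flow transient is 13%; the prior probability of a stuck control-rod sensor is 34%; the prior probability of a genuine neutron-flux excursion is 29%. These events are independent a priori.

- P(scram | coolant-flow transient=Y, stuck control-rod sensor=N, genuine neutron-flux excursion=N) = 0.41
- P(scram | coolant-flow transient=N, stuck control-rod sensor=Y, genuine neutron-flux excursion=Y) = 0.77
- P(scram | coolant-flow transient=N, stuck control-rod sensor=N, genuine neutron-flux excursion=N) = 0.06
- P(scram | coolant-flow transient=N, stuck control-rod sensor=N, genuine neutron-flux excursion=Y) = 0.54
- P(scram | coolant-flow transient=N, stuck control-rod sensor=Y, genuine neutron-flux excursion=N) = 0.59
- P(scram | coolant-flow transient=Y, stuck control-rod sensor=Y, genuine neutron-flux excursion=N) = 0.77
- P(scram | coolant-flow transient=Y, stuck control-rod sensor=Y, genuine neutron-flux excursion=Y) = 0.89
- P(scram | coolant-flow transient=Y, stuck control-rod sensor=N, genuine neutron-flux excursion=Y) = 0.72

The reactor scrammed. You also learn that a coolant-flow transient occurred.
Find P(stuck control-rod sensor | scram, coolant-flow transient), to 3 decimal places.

P(stuck control-rod sensor | scram, coolant-flow transient) ≈ 0.453

P(scram | coolant-flow transient) = 0.41·0.66·0.71 + 0.72·0.66·0.29 + 0.77·0.34·0.71 + 0.89·0.34·0.29 = 0.192126 + 0.137808 + 0.185878 + 0.087754 = 0.603566
Of this, 0.273632 comes from 0.185878 + 0.087754 (the stuck control-rod sensor=true cases).
Hence the posterior is 0.273632/0.603566 ≈ 0.453.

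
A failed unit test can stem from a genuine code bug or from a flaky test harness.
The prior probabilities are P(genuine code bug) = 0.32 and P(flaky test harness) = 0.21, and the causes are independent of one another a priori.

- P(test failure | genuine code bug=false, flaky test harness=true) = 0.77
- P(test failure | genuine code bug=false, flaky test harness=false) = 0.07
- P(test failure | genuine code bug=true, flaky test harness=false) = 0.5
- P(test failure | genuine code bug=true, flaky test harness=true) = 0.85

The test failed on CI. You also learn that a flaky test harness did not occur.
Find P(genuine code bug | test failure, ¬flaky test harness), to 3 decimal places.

P(genuine code bug | test failure, ¬flaky test harness) ≈ 0.771

P(test failure | ¬flaky test harness) = 0.07×0.68 + 0.5×0.32 = 0.047600 + 0.160000 = 0.207600
The genuine code bug-present share is 0.5×0.32 = 0.160000.
Hence the posterior is 0.160000/0.207600 ≈ 0.771.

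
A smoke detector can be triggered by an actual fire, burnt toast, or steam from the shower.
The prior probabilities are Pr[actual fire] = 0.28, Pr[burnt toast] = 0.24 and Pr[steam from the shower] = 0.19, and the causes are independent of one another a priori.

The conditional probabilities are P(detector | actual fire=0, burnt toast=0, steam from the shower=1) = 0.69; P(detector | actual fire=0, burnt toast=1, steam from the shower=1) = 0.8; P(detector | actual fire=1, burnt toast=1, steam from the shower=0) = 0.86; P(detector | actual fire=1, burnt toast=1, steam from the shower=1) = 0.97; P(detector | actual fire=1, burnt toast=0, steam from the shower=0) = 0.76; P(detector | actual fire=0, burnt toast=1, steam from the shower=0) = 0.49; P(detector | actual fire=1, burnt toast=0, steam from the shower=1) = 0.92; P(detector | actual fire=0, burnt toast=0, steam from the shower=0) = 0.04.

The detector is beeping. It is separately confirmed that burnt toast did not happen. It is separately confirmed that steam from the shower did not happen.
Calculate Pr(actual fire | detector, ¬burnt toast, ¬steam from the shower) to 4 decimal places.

Pr(actual fire | detector, ¬burnt toast, ¬steam from the shower) ≈ 0.8808

Weight on actual fire=true, given the evidence: 0.76×0.28 = 0.212800
Denominator P(detector | ¬burnt toast, ¬steam from the shower): 0.04×0.72 + 0.76×0.28 = 0.241600
Posterior = 0.212800 / 0.241600 ≈ 0.8808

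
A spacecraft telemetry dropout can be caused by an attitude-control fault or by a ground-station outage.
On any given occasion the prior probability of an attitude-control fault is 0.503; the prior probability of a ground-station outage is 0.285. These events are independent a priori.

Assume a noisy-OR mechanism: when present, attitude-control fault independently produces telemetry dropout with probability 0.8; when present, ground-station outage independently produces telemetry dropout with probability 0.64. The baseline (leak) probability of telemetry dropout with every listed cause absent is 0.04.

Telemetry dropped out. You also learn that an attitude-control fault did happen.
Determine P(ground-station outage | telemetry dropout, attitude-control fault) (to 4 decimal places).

P(ground-station outage | telemetry dropout, attitude-control fault) ≈ 0.3147

Under noisy-OR, P(telemetry dropout | causes) = 1 − (1−0.04)·∏(1−qᵢ) over the active causes.
Numerator (weight on configurations with ground-station outage): 0.93088*0.285 = 0.265301
Normalizer over all consistent configurations: 0.808*0.715 + 0.93088*0.285 = 0.843021
Posterior = 0.265301 / 0.843021 ≈ 0.3147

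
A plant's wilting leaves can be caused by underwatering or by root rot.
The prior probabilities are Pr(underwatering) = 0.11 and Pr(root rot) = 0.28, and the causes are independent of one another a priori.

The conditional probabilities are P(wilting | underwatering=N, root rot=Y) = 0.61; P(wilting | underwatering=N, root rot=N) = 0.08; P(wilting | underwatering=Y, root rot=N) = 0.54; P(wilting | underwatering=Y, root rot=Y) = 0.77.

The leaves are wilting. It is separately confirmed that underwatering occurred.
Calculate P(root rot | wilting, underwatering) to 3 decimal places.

P(root rot | wilting, underwatering) ≈ 0.357

By total probability over both values of root rot:
  P(wilting | underwatering) = 0.54·0.72 + 0.77·0.28
        = 0.388800 + 0.215600 = 0.604400
The terms with root rot present sum to 0.215600, so
  P(root rot | wilting, underwatering) = 0.215600 / 0.604400 ≈ 0.357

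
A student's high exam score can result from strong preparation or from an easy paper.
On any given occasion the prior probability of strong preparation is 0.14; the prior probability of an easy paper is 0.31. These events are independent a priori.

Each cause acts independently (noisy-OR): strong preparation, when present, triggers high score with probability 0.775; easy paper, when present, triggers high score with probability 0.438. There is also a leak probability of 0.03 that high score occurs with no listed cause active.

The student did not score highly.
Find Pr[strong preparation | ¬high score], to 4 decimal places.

Under noisy-OR, P(high score | causes) = 1 − (1−0.03)·∏(1−qᵢ) over the active causes.
Enumerate the 4 (strong preparation, easy paper) configurations and weight by the priors:
  P(¬high score) = 0.97*0.86*0.69 + 0.54514*0.86*0.31 + 0.21825*0.14*0.69 + 0.122656*0.14*0.31
        = 0.575598 + 0.145334 + 0.021083 + 0.005323 = 0.747338
Keeping only the strong preparation-present terms gives 0.026406, so
  P(strong preparation | ¬high score) = 0.026406 / 0.747338 ≈ 0.0353

Pr[strong preparation | ¬high score] ≈ 0.0353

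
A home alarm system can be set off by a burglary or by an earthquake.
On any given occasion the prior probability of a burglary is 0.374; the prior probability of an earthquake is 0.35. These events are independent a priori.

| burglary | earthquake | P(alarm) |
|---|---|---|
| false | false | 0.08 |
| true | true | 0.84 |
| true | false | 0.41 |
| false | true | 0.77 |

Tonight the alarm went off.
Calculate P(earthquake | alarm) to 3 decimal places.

P(earthquake | alarm) ≈ 0.678

Enumerate the 4 (burglary, earthquake) configurations and weight by the priors:
  P(alarm) = 0.08*0.626*0.65 + 0.77*0.626*0.35 + 0.41*0.374*0.65 + 0.84*0.374*0.35
        = 0.032552 + 0.168707 + 0.099671 + 0.109956 = 0.410886
Keeping only the earthquake-present terms gives 0.278663, so
  P(earthquake | alarm) = 0.278663 / 0.410886 ≈ 0.678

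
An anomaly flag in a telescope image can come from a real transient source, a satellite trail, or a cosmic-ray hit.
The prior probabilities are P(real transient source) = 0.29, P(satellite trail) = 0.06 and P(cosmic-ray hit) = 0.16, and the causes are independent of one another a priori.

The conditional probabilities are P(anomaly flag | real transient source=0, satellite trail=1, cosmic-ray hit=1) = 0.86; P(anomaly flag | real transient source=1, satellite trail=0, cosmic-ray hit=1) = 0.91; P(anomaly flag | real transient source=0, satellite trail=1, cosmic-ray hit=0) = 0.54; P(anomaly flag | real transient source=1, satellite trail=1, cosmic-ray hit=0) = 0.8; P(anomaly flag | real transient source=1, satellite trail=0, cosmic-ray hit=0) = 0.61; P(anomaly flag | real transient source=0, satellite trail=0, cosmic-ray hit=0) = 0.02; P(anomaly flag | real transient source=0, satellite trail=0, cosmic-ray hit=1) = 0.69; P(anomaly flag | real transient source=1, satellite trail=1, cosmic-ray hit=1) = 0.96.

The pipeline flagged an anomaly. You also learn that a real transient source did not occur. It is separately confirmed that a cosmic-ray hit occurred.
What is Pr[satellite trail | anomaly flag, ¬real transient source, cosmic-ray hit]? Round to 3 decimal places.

Pr[satellite trail | anomaly flag, ¬real transient source, cosmic-ray hit] ≈ 0.074

Enumerate both values of satellite trail and weight by the priors:
  P(anomaly flag | ¬real transient source, cosmic-ray hit) = 0.69*0.94 + 0.86*0.06
        = 0.648600 + 0.051600 = 0.700200
Keeping only the satellite trail-present terms gives 0.051600, so
  P(satellite trail | anomaly flag, ¬real transient source, cosmic-ray hit) = 0.051600 / 0.700200 ≈ 0.074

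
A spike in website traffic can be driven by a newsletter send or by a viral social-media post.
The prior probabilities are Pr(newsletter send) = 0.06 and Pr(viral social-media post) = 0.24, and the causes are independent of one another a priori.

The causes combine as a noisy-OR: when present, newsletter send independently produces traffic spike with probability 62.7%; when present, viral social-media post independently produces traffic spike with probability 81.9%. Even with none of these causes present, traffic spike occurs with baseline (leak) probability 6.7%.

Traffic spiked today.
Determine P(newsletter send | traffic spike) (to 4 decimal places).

P(newsletter send | traffic spike) ≈ 0.1552

Under noisy-OR, P(traffic spike | causes) = 1 − (1−0.067)·∏(1−qᵢ) over the active causes.
P(traffic spike) = 0.067×0.94×0.76 + 0.831127×0.94×0.24 + 0.651991×0.06×0.76 + 0.93701×0.06×0.24 = 0.047865 + 0.187502 + 0.029731 + 0.013493 = 0.278591
Restricting to configurations with newsletter send present: 0.029731 + 0.013493 = 0.043224.
P(newsletter send | traffic spike) = 0.043224 / 0.278591 ≈ 0.1552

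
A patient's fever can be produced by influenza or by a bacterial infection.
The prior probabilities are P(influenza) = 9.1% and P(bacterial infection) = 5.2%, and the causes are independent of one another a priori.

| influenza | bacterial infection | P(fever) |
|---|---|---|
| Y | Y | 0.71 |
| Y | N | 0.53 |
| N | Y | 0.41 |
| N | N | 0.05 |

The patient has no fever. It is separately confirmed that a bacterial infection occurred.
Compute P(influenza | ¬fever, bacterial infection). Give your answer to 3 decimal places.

P(¬fever | bacterial infection) = 0.59*0.909 + 0.29*0.091 = 0.536310 + 0.026390 = 0.562700
Of this, 0.026390 comes from 0.29*0.091 (the influenza=true cases).
P(influenza | ¬fever, bacterial infection) = 0.026390 / 0.562700 ≈ 0.047

P(influenza | ¬fever, bacterial infection) ≈ 0.047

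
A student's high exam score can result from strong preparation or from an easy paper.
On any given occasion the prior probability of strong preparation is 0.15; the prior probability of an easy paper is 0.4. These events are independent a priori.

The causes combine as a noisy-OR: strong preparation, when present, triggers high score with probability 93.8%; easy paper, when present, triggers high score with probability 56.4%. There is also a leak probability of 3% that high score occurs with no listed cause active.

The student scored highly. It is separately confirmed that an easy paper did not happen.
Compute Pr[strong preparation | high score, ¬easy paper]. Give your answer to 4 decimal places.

Under noisy-OR, P(high score | causes) = 1 − (1−0.03)·∏(1−qᵢ) over the active causes.
For the numerator, keep only strong preparation=true terms: 0.93986*0.15 = 0.140979
The normalizing constant is 0.03*0.85 + 0.93986*0.15 = 0.166479
P(strong preparation | high score, ¬easy paper) = 0.140979/0.166479 ≈ 0.8468

Pr[strong preparation | high score, ¬easy paper] ≈ 0.8468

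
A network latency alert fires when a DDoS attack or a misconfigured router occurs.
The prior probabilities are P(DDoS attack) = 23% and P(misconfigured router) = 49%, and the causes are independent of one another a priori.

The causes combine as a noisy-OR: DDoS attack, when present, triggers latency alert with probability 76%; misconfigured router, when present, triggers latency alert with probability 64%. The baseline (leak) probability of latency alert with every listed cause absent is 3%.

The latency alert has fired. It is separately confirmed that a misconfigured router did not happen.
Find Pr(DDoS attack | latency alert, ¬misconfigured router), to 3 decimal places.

Under noisy-OR, P(latency alert | causes) = 1 − (1−0.03)·∏(1−qᵢ) over the active causes.
P(latency alert | ¬misconfigured router) = 0.03×0.77 + 0.7672×0.23 = 0.023100 + 0.176456 = 0.199556
The DDoS attack-present share is 0.7672×0.23 = 0.176456.
P(DDoS attack | latency alert, ¬misconfigured router) = 0.176456 / 0.199556 ≈ 0.884

Pr(DDoS attack | latency alert, ¬misconfigured router) ≈ 0.884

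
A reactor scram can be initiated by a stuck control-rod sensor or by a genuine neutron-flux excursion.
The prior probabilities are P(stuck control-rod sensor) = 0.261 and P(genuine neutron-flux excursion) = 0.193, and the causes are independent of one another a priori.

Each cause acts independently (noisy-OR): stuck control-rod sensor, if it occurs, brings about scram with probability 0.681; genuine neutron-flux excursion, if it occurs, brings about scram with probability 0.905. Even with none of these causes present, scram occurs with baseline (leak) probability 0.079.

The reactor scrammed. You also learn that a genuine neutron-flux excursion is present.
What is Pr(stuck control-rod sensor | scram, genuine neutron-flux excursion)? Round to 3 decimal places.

Under noisy-OR, P(scram | causes) = 1 − (1−0.079)·∏(1−qᵢ) over the active causes.
Weight on stuck control-rod sensor=true, given the evidence: 0.972089·0.261 = 0.253715
Normalizer over all consistent configurations: 0.912505·0.739 + 0.972089·0.261 = 0.928056
P(stuck control-rod sensor | scram, genuine neutron-flux excursion) = 0.253715/0.928056 ≈ 0.273

Pr(stuck control-rod sensor | scram, genuine neutron-flux excursion) ≈ 0.273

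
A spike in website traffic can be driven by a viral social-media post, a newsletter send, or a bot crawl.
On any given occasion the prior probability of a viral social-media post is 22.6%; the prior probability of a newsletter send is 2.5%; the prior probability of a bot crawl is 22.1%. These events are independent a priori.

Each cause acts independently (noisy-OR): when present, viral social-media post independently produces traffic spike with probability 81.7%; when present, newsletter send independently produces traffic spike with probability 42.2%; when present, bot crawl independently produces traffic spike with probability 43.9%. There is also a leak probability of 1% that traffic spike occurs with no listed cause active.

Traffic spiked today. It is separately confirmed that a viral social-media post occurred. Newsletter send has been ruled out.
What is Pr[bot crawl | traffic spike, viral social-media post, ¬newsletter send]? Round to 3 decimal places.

Under noisy-OR, P(traffic spike | causes) = 1 − (1−0.01)·∏(1−qᵢ) over the active causes.
Sum P(traffic spike|·) weighted by the priors over both values of bot crawl:
  P(traffic spike | viral social-media post, ¬newsletter send) = 0.81883×0.779 + 0.898364×0.221
        = 0.637869 + 0.198538 = 0.836407
Keeping only the bot crawl-present terms gives 0.198538, so
  P(bot crawl | traffic spike, viral social-media post, ¬newsletter send) = 0.198538 / 0.836407 ≈ 0.237

Pr[bot crawl | traffic spike, viral social-media post, ¬newsletter send] ≈ 0.237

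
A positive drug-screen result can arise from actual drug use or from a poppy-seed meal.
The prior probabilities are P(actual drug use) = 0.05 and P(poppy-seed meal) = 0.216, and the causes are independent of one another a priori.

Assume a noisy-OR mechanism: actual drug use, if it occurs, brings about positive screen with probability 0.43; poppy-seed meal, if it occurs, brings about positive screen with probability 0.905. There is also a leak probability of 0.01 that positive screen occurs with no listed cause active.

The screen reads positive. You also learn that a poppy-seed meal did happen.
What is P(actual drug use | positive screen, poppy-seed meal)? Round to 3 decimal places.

P(actual drug use | positive screen, poppy-seed meal) ≈ 0.052

Under noisy-OR, P(positive screen | causes) = 1 − (1−0.01)·∏(1−qᵢ) over the active causes.
P(positive screen | poppy-seed meal) = 0.90595·0.95 + 0.946392·0.05 = 0.860653 + 0.047320 = 0.907973
Of this, 0.047320 comes from 0.946392·0.05 (the actual drug use=true cases).
P(actual drug use | positive screen, poppy-seed meal) = 0.047320 / 0.907973 ≈ 0.052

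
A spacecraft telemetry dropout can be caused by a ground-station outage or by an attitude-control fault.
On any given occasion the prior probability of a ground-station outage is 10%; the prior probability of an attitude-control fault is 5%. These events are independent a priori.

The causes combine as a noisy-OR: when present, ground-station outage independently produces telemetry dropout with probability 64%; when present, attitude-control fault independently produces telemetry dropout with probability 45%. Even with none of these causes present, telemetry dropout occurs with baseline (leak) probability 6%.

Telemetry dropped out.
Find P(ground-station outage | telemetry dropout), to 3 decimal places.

Under noisy-OR, P(telemetry dropout | causes) = 1 − (1−0.06)·∏(1−qᵢ) over the active causes.
Enumerate the 4 (ground-station outage, attitude-control fault) configurations and weight by the priors:
  P(telemetry dropout) = 0.06×0.9×0.95 + 0.483×0.9×0.05 + 0.6616×0.1×0.95 + 0.81388×0.1×0.05
        = 0.051300 + 0.021735 + 0.062852 + 0.004069 = 0.139956
Keeping only the ground-station outage-present terms gives 0.066921, so
  P(ground-station outage | telemetry dropout) = 0.066921 / 0.139956 ≈ 0.478

P(ground-station outage | telemetry dropout) ≈ 0.478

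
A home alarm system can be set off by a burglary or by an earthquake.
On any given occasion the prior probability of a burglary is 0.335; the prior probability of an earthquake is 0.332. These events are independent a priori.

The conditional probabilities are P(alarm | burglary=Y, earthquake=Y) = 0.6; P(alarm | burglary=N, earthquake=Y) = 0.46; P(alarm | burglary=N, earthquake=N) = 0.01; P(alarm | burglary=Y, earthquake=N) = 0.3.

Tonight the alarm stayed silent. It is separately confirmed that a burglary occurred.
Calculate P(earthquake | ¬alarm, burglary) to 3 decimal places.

P(earthquake | ¬alarm, burglary) ≈ 0.221

By total probability over both values of earthquake:
  P(¬alarm | burglary) = 0.7×0.668 + 0.4×0.332
        = 0.467600 + 0.132800 = 0.600400
Keeping only the earthquake-present terms gives 0.132800, so
  P(earthquake | ¬alarm, burglary) = 0.132800 / 0.600400 ≈ 0.221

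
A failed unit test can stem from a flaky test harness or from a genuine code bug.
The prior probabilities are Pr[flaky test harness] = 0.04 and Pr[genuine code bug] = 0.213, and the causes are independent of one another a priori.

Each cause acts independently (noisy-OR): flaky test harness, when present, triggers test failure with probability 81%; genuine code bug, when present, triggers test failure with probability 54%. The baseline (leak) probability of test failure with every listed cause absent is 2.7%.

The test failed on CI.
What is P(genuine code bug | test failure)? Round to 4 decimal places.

P(genuine code bug | test failure) ≈ 0.7239

Under noisy-OR, P(test failure | causes) = 1 − (1−0.027)·∏(1−qᵢ) over the active causes.
Enumerate the 4 (flaky test harness, genuine code bug) configurations and weight by the priors:
  P(test failure) = 0.027*0.96*0.787 + 0.55242*0.96*0.213 + 0.81513*0.04*0.787 + 0.91496*0.04*0.213
        = 0.020399 + 0.112959 + 0.025660 + 0.007795 = 0.166813
Configurations with genuine code bug contribute 0.120754, so
  P(genuine code bug | test failure) = 0.120754 / 0.166813 ≈ 0.7239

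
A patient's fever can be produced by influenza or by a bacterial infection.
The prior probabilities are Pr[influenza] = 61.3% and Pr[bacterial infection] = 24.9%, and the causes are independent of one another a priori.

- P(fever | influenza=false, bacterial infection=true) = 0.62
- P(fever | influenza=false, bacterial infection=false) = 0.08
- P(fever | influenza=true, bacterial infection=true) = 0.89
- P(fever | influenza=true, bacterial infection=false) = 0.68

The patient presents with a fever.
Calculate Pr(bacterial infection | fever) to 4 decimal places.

Pr(bacterial infection | fever) ≈ 0.3677

Numerator (weight on configurations with bacterial infection): 0.059745 + 0.135847 = 0.195592
Normalizer over all consistent configurations: 0.08×0.387×0.751 + 0.62×0.387×0.249 + 0.68×0.613×0.751 + 0.89×0.613×0.249 = 0.531890
Posterior = 0.195592 / 0.531890 ≈ 0.3677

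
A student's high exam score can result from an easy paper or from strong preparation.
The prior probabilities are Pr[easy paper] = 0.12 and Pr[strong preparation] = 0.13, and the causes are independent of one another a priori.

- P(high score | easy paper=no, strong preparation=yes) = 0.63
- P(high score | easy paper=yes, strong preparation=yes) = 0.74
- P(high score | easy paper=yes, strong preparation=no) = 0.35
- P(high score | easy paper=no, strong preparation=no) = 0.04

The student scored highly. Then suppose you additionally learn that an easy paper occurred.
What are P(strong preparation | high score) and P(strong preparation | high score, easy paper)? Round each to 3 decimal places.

For the numerator, keep only strong preparation=true terms: 0.072072 + 0.011544 = 0.083616
Normalizer over all consistent configurations: 0.04*0.88*0.87 + 0.63*0.88*0.13 + 0.35*0.12*0.87 + 0.74*0.12*0.13 = 0.150780
Posterior = 0.083616 / 0.150780 ≈ 0.555

Now also conditioning on easy paper=true:
For the numerator, keep only strong preparation=true terms: 0.74×0.13 = 0.096200
Normalizer over all consistent configurations: 0.35×0.87 + 0.74×0.13 = 0.400700
P(strong preparation | high score, easy paper) = 0.096200/0.400700 ≈ 0.240

P(strong preparation | high score) ≈ 0.555; P(strong preparation | high score, easy paper) ≈ 0.240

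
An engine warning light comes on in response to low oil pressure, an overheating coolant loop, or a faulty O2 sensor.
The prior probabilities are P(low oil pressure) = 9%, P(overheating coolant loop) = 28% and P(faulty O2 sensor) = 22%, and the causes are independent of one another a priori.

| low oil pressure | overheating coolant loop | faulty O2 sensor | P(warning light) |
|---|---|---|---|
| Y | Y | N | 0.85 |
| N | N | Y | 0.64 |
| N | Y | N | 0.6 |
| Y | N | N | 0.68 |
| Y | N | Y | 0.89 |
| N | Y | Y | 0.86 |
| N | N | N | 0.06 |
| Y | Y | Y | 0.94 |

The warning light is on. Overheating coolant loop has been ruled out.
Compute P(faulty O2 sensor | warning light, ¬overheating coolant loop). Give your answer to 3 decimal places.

P(faulty O2 sensor | warning light, ¬overheating coolant loop) ≈ 0.617

P(warning light | ¬overheating coolant loop) = 0.06×0.91×0.78 + 0.64×0.91×0.22 + 0.68×0.09×0.78 + 0.89×0.09×0.22 = 0.042588 + 0.128128 + 0.047736 + 0.017622 = 0.236074
Restricting to configurations with faulty O2 sensor present: 0.128128 + 0.017622 = 0.145750.
Hence the posterior is 0.145750/0.236074 ≈ 0.617.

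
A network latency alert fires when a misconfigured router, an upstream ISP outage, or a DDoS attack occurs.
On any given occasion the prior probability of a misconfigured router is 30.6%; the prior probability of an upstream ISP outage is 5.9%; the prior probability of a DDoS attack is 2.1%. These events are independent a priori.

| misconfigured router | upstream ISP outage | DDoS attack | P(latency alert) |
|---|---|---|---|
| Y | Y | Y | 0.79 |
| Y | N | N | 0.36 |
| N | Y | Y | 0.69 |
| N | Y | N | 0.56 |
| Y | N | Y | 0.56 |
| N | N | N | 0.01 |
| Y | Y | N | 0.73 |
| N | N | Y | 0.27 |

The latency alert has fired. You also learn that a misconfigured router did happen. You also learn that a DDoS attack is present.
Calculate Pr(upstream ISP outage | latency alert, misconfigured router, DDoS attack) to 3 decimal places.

P(latency alert | misconfigured router, DDoS attack) = 0.56·0.941 + 0.79·0.059 = 0.526960 + 0.046610 = 0.573570
Of this, 0.046610 comes from 0.79·0.059 (the upstream ISP outage=true cases).
P(upstream ISP outage | latency alert, misconfigured router, DDoS attack) = 0.046610 / 0.573570 ≈ 0.081

Pr(upstream ISP outage | latency alert, misconfigured router, DDoS attack) ≈ 0.081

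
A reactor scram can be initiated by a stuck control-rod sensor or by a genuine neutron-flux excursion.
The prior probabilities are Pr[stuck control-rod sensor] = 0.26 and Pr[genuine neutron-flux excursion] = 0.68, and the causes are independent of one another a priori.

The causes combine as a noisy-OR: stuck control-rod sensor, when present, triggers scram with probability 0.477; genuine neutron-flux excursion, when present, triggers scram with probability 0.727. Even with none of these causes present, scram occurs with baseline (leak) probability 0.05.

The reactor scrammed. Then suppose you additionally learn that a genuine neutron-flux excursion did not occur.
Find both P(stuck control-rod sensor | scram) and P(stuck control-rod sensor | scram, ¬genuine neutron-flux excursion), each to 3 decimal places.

Under noisy-OR, P(scram | causes) = 1 − (1−0.05)·∏(1−qᵢ) over the active causes.
Enumerate the 4 (stuck control-rod sensor, genuine neutron-flux excursion) configurations and weight by the priors:
  P(scram) = 0.05*0.74*0.32 + 0.74065*0.74*0.68 + 0.50315*0.26*0.32 + 0.86436*0.26*0.68
        = 0.011840 + 0.372695 + 0.041862 + 0.152819 = 0.579216
Keeping only the stuck control-rod sensor-present terms gives 0.194681, so
  P(stuck control-rod sensor | scram) = 0.194681 / 0.579216 ≈ 0.336

With the extra evidence:
By total probability over both values of stuck control-rod sensor:
  P(scram | ¬genuine neutron-flux excursion) = 0.05·0.74 + 0.50315·0.26
        = 0.037000 + 0.130819 = 0.167819
Configurations with stuck control-rod sensor contribute 0.130819, so
  P(stuck control-rod sensor | scram, ¬genuine neutron-flux excursion) = 0.130819 / 0.167819 ≈ 0.780
Ruling out genuine neutron-flux excursion raises the posterior on stuck control-rod sensor — the flip side of explaining away.

P(stuck control-rod sensor | scram) ≈ 0.336; P(stuck control-rod sensor | scram, ¬genuine neutron-flux excursion) ≈ 0.780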